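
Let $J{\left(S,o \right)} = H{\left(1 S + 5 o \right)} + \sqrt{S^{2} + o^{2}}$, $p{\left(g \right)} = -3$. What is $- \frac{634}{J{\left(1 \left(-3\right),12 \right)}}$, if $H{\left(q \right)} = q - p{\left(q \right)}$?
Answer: $- \frac{12680}{1149} + \frac{634 \sqrt{17}}{1149} \approx -8.7606$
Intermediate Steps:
$H{\left(q \right)} = 3 + q$ ($H{\left(q \right)} = q - -3 = q + 3 = 3 + q$)
$J{\left(S,o \right)} = 3 + S + \sqrt{S^{2} + o^{2}} + 5 o$ ($J{\left(S,o \right)} = \left(3 + \left(1 S + 5 o\right)\right) + \sqrt{S^{2} + o^{2}} = \left(3 + \left(S + 5 o\right)\right) + \sqrt{S^{2} + o^{2}} = \left(3 + S + 5 o\right) + \sqrt{S^{2} + o^{2}} = 3 + S + \sqrt{S^{2} + o^{2}} + 5 o$)
$- \frac{634}{J{\left(1 \left(-3\right),12 \right)}} = - \frac{634}{3 + 1 \left(-3\right) + \sqrt{\left(1 \left(-3\right)\right)^{2} + 12^{2}} + 5 \cdot 12} = - \frac{634}{3 - 3 + \sqrt{\left(-3\right)^{2} + 144} + 60} = - \frac{634}{3 - 3 + \sqrt{9 + 144} + 60} = - \frac{634}{3 - 3 + \sqrt{153} + 60} = - \frac{634}{3 - 3 + 3 \sqrt{17} + 60} = - \frac{634}{60 + 3 \sqrt{17}}$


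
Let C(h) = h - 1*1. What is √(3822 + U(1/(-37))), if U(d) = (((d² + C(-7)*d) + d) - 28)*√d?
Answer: √(7163043342 - 1408664*I*√37)/1369 ≈ 61.822 - 0.036977*I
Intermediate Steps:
C(h) = -1 + h (C(h) = h - 1 = -1 + h)
U(d) = √d*(-28 + d² - 7*d) (U(d) = (((d² + (-1 - 7)*d) + d) - 28)*√d = (((d² - 8*d) + d) - 28)*√d = ((d² - 7*d) - 28)*√d = (-28 + d² - 7*d)*√d = √d*(-28 + d² - 7*d))
√(3822 + U(1/(-37))) = √(3822 + √(1/(-37))*(-28 + (1/(-37))² - 7/(-37))) = √(3822 + √(-1/37)*(-28 + (-1/37)² - 7*(-1/37))) = √(3822 + (I*√37/37)*(-28 + 1/1369 + 7/37)) = √(3822 + (I*√37/37)*(-38072/1369)) = √(3822 - 38072*I*√37/50653)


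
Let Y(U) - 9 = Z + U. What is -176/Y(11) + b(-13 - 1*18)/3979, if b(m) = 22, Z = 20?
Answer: -87428/19895 ≈ -4.3945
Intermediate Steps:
Y(U) = 29 + U (Y(U) = 9 + (20 + U) = 29 + U)
-176/Y(11) + b(-13 - 1*18)/3979 = -176/(29 + 11) + 22/3979 = -176/40 + 22*(1/3979) = -176*1/40 + 22/3979 = -22/5 + 22/3979 = -87428/19895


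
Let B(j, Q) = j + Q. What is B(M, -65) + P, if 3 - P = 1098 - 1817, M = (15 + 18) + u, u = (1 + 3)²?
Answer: 706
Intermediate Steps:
u = 16 (u = 4² = 16)
M = 49 (M = (15 + 18) + 16 = 33 + 16 = 49)
B(j, Q) = Q + j
P = 722 (P = 3 - (1098 - 1817) = 3 - 1*(-719) = 3 + 719 = 722)
B(M, -65) + P = (-65 + 49) + 722 = -16 + 722 = 706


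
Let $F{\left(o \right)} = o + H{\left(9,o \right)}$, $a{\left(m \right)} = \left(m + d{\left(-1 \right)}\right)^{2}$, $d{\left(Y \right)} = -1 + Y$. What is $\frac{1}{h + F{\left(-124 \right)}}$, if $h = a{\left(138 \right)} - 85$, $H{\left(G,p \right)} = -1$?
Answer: $\frac{1}{18286} \approx 5.4687 \cdot 10^{-5}$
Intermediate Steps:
$a{\left(m \right)} = \left(-2 + m\right)^{2}$ ($a{\left(m \right)} = \left(m - 2\right)^{2} = \left(-2 + m\right)^{2}$)
$F{\left(o \right)} = -1 + o$ ($F{\left(o \right)} = o - 1 = -1 + o$)
$h = 18411$ ($h = \left(-2 + 138\right)^{2} - 85 = 136^{2} - 85 = 18496 - 85 = 18411$)
$\frac{1}{h + F{\left(-124 \right)}} = \frac{1}{18411 - 125} = \frac{1}{18286}$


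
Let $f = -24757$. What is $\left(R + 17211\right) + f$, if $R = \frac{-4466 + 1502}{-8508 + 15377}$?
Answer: $- \frac{51836438}{6869} \approx -7546.4$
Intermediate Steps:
$R = - \frac{2964}{6869} \approx -0.4315$
$\left(R + 17211\right) + f = \left(- \frac{2964}{6869} + 17211\right) - 24757 = \frac{118219395}{6869} - 24757 = - \frac{51836438}{6869}$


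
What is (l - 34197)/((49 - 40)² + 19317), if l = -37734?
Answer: -23977/6466 ≈ -3.7082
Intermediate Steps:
(l - 34197)/((49 - 40)² + 19317) = (-37734 - 34197)/((49 - 40)² + 19317) = -71931/(9² + 19317) = -71931/(81 + 19317) = -71931/19398 = -71931*1/19398 = -23977/6466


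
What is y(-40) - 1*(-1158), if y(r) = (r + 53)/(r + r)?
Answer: 92627/80 ≈ 1157.8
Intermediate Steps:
y(r) = (53 + r)/(2*r) (y(r) = (53 + r)/((2*r)) = (53 + r)*(1/(2*r)) = (53 + r)/(2*r))
y(-40) - 1*(-1158) = (½)*(53 - 40)/(-40) - 1*(-1158) = (½)*(-1/40)*13 + 1158 = -13/80 + 1158 = 92627/80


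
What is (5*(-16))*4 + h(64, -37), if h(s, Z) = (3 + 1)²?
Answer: -304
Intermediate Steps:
h(s, Z) = 16 (h(s, Z) = 4² = 16)
(5*(-16))*4 + h(64, -37) = (5*(-16))*4 + 16 = -80*4 + 16 = -320 + 16 = -304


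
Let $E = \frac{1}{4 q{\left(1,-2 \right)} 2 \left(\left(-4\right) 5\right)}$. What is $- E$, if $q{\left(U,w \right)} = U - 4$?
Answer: $- \frac{1}{480} \approx -0.0020833$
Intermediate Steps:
$q{\left(U,w \right)} = -4 + U$
$E = \frac{1}{480}$ ($E = \frac{1}{4 \left(-4 + 1\right) 2 \left(\left(-4\right) 5\right)} = \frac{1}{4 \left(-3\right) 2 \left(-20\right)} = \frac{1}{\left(-12\right) \left(-40\right)} = \frac{1}{480} \approx 0.0020833$)
$- E = \left(-1\right) \frac{1}{480} = - \frac{1}{480}$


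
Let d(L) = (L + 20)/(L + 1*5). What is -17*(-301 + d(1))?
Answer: 10115/2 ≈ 5057.5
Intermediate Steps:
d(L) = (20 + L)/(5 + L) (d(L) = (20 + L)/(L + 5) = (20 + L)/(5 + L))
-17*(-301 + d(1)) = -17*(-301 + (20 + 1)/(5 + 1)) = -17*(-301 + 21/6) = -17*(-301 + (1/6)*21) = -17*(-301 + 7/2) = -17*(-595/2) = 10115/2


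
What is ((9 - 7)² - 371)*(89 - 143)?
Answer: 19818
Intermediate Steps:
((9 - 7)² - 371)*(89 - 143) = (2² - 371)*(-54) = (4 - 371)*(-54) = -367*(-54) = 19818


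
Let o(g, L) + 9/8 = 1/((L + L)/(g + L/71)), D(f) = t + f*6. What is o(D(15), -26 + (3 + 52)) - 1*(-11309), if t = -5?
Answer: 186287573/16472 ≈ 11309.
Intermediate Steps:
D(f) = -5 + 6*f (D(f) = -5 + f*6 = -5 + 6*f)
o(g, L) = -9/8 + (g + L/71)/(2*L) (o(g, L) = -9/8 + 1/((L + L)/(g + L/71)) = -9/8 + 1/((2*L)/(g + L*(1/71))) = -9/8 + 1/((2*L)/(g + L/71)) = -9/8 + 1/(2*L/(g + L/71)) = -9/8 + (g + L/71)/(2*L))
o(D(15), -26 + (3 + 52)) - 1*(-11309) = (-635/568 + (-5 + 6*15)/(2*(-26 + (3 + 52)))) - 1*(-11309) = (-635/568 + (-5 + 90)/(2*(-26 + 55))) + 11309 = (-635/568 + (½)*85/29) + 11309 = (-635/568 + (½)*85*(1/29)) + 11309 = (-635/568 + 85/58) + 11309 = 5725/16472 + 11309 = 186287573/16472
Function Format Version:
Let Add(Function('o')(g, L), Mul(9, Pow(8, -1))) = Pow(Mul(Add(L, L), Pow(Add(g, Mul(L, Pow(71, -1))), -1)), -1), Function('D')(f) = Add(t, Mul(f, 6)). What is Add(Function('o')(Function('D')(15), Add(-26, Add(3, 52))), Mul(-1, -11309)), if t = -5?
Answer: Rational(186287573, 16472) ≈ 11309.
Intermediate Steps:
Function('D')(f) = Add(-5, Mul(6, f)) (Function('D')(f) = Add(-5, Mul(f, 6)) = Add(-5, Mul(6, f)))
Function('o')(g, L) = Add(Rational(-9, 8), Mul(Rational(1, 2), Pow(L, -1), Add(g, Mul(Rational(1, 71), L)))) (Function('o')(g, L) = Add(Rational(-9, 8), Pow(Mul(Add(L, L), Pow(Add(g, Mul(L, Pow(71, -1))), -1)), -1)) = Add(Rational(-9, 8), Pow(Mul(Mul(2, L), Pow(Add(g, Mul(L, Rational(1, 71))), -1)), -1)) = Add(Rational(-9, 8), Pow(Mul(Mul(2, L), Pow(Add(g, Mul(Rational(1, 71), L)), -1)), -1)) = Add(Rational(-9, 8), Pow(Mul(2, L, Pow(Add(g, Mul(Rational(1, 71), L)), -1)), -1)) = Add(Rational(-9, 8), Mul(Rational(1, 2), Pow(L, -1), Add(g, Mul(Rational(1, 71), L)))))
Add(Function('o')(Function('D')(15), Add(-26, Add(3, 52))), Mul(-1, -11309)) = Add(Add(Rational(-635, 568), Mul(Rational(1, 2), Add(-5, Mul(6, 15)), Pow(Add(-26, Add(3, 52)), -1))), Mul(-1, -11309)) = Add(Add(Rational(-635, 568), Mul(Rational(1, 2), Add(-5, 90), Pow(Add(-26, 55), -1))), 11309) = Add(Add(Rational(-635, 568), Mul(Rational(1, 2), 85, Pow(29, -1))), 11309) = Add(Add(Rational(-635, 568), Mul(Rational(1, 2), 85, Rational(1, 29))), 11309) = Add(Add(Rational(-635, 568), Rational(85, 58)), 11309) = Add(Rational(5725, 16472), 11309) = Rational(186287573, 16472)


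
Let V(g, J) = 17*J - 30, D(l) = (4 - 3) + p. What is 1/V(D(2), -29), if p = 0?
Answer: -1/523 ≈ -0.0019120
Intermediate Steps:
D(l) = 1 (D(l) = (4 - 3) + 0 = 1 + 0 = 1)
V(g, J) = -30 + 17*J
1/V(D(2), -29) = 1/(-30 + 17*(-29)) = 1/(-30 - 493) = 1/(-523) = -1/523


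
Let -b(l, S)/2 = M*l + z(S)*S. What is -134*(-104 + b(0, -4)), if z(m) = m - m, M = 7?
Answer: 13936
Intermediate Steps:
z(m) = 0
b(l, S) = -14*l (b(l, S) = -2*(7*l + 0*S) = -2*(7*l + 0) = -14*l)
-134*(-104 + b(0, -4)) = -134*(-104 - 14*0) = -134*(-104 + 0) = -134*(-104) = 13936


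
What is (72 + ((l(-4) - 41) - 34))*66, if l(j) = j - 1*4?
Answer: -726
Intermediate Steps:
l(j) = -4 + j (l(j) = j - 4 = -4 + j)
(72 + ((l(-4) - 41) - 34))*66 = (72 + (((-4 - 4) - 41) - 34))*66 = (72 + ((-8 - 41) - 34))*66 = (72 + (-49 - 34))*66 = (72 - 83)*66 = -11*66 = -726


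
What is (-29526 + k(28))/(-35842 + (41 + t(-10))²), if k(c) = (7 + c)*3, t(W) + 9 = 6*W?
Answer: 9807/11686 ≈ 0.83921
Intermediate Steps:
t(W) = -9 + 6*W
k(c) = 21 + 3*c
(-29526 + k(28))/(-35842 + (41 + t(-10))²) = (-29526 + (21 + 3*28))/(-35842 + (41 + (-9 + 6*(-10)))²) = (-29526 + (21 + 84))/(-35842 + (41 + (-9 - 60))²) = (-29526 + 105)/(-35842 + (41 - 69)²) = -29421/(-35842 + (-28)²) = -29421/(-35842 + 784) = -29421/(-35058) = -29421*(-1/35058) = 9807/11686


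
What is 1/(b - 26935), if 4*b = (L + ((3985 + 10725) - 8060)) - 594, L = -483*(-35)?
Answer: -4/84779 ≈ -4.7182e-5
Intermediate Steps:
L = 16905
b = 22961/4 (b = ((16905 + ((3985 + 10725) - 8060)) - 594)/4 = ((16905 + (14710 - 8060)) - 594)/4 = ((16905 + 6650) - 594)/4 = (23555 - 594)/4 = (¼)*22961 = 22961/4 ≈ 5740.3)
1/(b - 26935) = 1/(22961/4 - 26935) = 1/(-84779/4) = -4/84779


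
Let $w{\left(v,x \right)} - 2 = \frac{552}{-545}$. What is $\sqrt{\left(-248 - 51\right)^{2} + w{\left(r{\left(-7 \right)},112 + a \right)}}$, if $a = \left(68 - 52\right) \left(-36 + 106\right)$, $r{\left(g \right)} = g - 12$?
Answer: $\frac{3 \sqrt{2950513915}}{545} \approx 299.0$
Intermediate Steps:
$r{\left(g \right)} = -12 + g$
$a = 1120$ ($a = 16 \cdot 70 = 1120$)
$w{\left(v,x \right)} = \frac{538}{545}$ ($w{\left(v,x \right)} = 2 + \frac{552}{-545} = 2 + 552 \left(- \frac{1}{545}\right) = 2 - \frac{552}{545} = \frac{538}{545}$)
$\sqrt{\left(-248 - 51\right)^{2} + w{\left(r{\left(-7 \right)},112 + a \right)}} = \sqrt{\left(-248 - 51\right)^{2} + \frac{538}{545}} = \sqrt{\left(-299\right)^{2} + \frac{538}{545}} = \sqrt{89401 + \frac{538}{545}} = \sqrt{\frac{48724083}{545}} = \frac{3 \sqrt{2950513915}}{545}$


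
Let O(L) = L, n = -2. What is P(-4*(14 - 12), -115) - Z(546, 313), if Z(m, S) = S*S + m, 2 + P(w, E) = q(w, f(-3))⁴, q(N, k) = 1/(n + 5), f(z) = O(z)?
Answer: -7979876/81 ≈ -98517.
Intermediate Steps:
f(z) = z
q(N, k) = ⅓ (q(N, k) = 1/(-2 + 5) = 1/3 = ⅓)
P(w, E) = -161/81 (P(w, E) = -2 + (⅓)⁴ = -2 + 1/81 = -161/81)
Z(m, S) = m + S² (Z(m, S) = S² + m = m + S²)
P(-4*(14 - 12), -115) - Z(546, 313) = -161/81 - (546 + 313²) = -161/81 - (546 + 97969) = -161/81 - 1*98515 = -161/81 - 98515 = -7979876/81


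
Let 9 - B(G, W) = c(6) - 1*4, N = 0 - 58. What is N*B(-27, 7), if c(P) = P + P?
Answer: -58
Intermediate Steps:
N = -58
c(P) = 2*P
B(G, W) = 1 (B(G, W) = 9 - (2*6 - 1*4) = 9 - (12 - 4) = 9 - 1*8 = 9 - 8 = 1)
N*B(-27, 7) = -58*1 = -58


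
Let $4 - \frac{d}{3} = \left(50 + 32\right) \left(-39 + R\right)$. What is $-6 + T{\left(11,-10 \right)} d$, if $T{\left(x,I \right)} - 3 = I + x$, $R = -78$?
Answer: $115170$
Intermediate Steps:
$T{\left(x,I \right)} = 3 + I + x$ ($T{\left(x,I \right)} = 3 + \left(I + x\right) = 3 + I + x$)
$d = 28794$ ($d = 12 - 3 \left(50 + 32\right) \left(-39 - 78\right) = 12 - 3 \cdot 82 \left(-117\right) = 12 - -28782 = 12 + 28782 = 28794$)
$-6 + T{\left(11,-10 \right)} d = -6 + \left(3 - 10 + 11\right) 28794 = -6 + 4 \cdot 28794 = -6 + 115176 = 115170$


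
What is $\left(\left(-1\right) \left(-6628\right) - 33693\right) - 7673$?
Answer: $-34738$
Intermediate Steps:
$\left(\left(-1\right) \left(-6628\right) - 33693\right) - 7673 = \left(6628 - 33693\right) - 7673 = -27065 - 7673 = -34738$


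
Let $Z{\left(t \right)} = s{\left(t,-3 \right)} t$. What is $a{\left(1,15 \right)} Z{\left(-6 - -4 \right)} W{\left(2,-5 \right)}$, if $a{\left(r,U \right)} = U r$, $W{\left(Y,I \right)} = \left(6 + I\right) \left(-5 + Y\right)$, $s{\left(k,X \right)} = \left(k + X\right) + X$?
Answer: $-720$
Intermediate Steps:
$s{\left(k,X \right)} = k + 2 X$ ($s{\left(k,X \right)} = \left(X + k\right) + X = k + 2 X$)
$W{\left(Y,I \right)} = \left(-5 + Y\right) \left(6 + I\right)$
$Z{\left(t \right)} = t \left(-6 + t\right)$ ($Z{\left(t \right)} = \left(t + 2 \left(-3\right)\right) t = \left(t - 6\right) t = \left(-6 + t\right) t = t \left(-6 + t\right)$)
$a{\left(1,15 \right)} Z{\left(-6 - -4 \right)} W{\left(2,-5 \right)} = 15 \cdot 1 \left(-6 - -4\right) \left(-6 - 2\right) \left(-30 - -25 + 6 \cdot 2 - 10\right) = 15 \left(-6 + 4\right) \left(-6 + \left(-6 + 4\right)\right) \left(-30 + 25 + 12 - 10\right) = 15 - 2 \left(-6 - 2\right) \left(-3\right) = 15 \left(-2\right) \left(-8\right) \left(-3\right) = 15 \cdot 16 \left(-3\right) = 15 \left(-48\right) = -720$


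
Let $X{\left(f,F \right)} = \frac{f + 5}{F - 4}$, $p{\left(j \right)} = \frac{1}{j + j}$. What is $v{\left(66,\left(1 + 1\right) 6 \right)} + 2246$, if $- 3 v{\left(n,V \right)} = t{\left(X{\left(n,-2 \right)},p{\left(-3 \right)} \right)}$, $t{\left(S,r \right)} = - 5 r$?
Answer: $\frac{40423}{18} \approx 2245.7$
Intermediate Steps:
$p{\left(j \right)} = \frac{1}{2 j}$
$X{\left(f,F \right)} = \frac{5 + f}{-4 + F}$
$v{\left(n,V \right)} = - \frac{5}{18}$ ($v{\left(n,V \right)} = - \frac{\left(-5\right) \frac{1}{2 \left(-3\right)}}{3} = - \frac{\left(-5\right) \frac{1}{2} \left(- \frac{1}{3}\right)}{3} = - \frac{\left(-5\right) \left(- \frac{1}{6}\right)}{3} = \left(- \frac{1}{3}\right) \frac{5}{6} = - \frac{5}{18}$)
$v{\left(66,\left(1 + 1\right) 6 \right)} + 2246 = - \frac{5}{18} + 2246 = \frac{40423}{18}$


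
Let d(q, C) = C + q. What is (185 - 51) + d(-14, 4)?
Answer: 124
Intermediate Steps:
(185 - 51) + d(-14, 4) = (185 - 51) + (4 - 14) = 134 - 10 = 124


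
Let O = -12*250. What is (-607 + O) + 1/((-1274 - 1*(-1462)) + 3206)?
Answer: -12242157/3394 ≈ -3607.0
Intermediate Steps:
O = -3000
(-607 + O) + 1/((-1274 - 1*(-1462)) + 3206) = (-607 - 3000) + 1/((-1274 - 1*(-1462)) + 3206) = -3607 + 1/((-1274 + 1462) + 3206) = -3607 + 1/(188 + 3206) = -3607 + 1/3394 = -12242157/3394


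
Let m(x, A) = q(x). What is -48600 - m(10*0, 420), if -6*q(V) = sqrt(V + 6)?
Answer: -48600 + sqrt(6)/6 ≈ -48600.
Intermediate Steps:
q(V) = -sqrt(6 + V)/6 (q(V) = -sqrt(V + 6)/6 = -sqrt(6 + V)/6)
m(x, A) = -sqrt(6 + x)/6
-48600 - m(10*0, 420) = -48600 - (-1)*sqrt(6 + 10*0)/6 = -48600 - (-1)*sqrt(6 + 0)/6 = -48600 - (-1)*sqrt(6)/6 = -48600 + sqrt(6)/6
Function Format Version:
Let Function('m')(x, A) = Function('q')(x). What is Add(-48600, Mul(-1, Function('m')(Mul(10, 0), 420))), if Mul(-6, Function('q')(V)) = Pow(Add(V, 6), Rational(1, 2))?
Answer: Add(-48600, Mul(Rational(1, 6), Pow(6, Rational(1, 2)))) ≈ -48600.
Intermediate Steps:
Function('q')(V) = Mul(Rational(-1, 6), Pow(Add(6, V), Rational(1, 2))) (Function('q')(V) = Mul(Rational(-1, 6), Pow(Add(V, 6), Rational(1, 2))) = Mul(Rational(-1, 6), Pow(Add(6, V), Rational(1, 2))))
Function('m')(x, A) = Mul(Rational(-1, 6), Pow(Add(6, x), Rational(1, 2)))
Add(-48600, Mul(-1, Function('m')(Mul(10, 0), 420))) = Add(-48600, Mul(-1, Mul(Rational(-1, 6), Pow(Add(6, Mul(10, 0)), Rational(1, 2))))) = Add(-48600, Mul(-1, Mul(Rational(-1, 6), Pow(Add(6, 0), Rational(1, 2))))) = Add(-48600, Mul(-1, Mul(Rational(-1, 6), Pow(6, Rational(1, 2))))) = Add(-48600, Mul(Rational(1, 6), Pow(6, Rational(1, 2))))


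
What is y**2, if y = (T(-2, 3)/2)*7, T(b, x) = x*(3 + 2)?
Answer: 11025/4 ≈ 2756.3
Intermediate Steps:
T(b, x) = 5*x (T(b, x) = x*5 = 5*x)
y = 105/2 (y = ((5*3)/2)*7 = ((1/2)*15)*7 = (15/2)*7 = 105/2 ≈ 52.500)
y**2 = (105/2)**2 = 11025/4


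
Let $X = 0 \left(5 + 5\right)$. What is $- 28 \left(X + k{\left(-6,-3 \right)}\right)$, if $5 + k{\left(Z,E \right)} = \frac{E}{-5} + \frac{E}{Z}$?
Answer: $\frac{546}{5} \approx 109.2$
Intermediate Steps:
$k{\left(Z,E \right)} = -5 - \frac{E}{5} + \frac{E}{Z}$ ($k{\left(Z,E \right)} = -5 + \left(\frac{E}{-5} + \frac{E}{Z}\right) = -5 + \left(E \left(- \frac{1}{5}\right) + \frac{E}{Z}\right) = -5 - \left(\frac{E}{5} - \frac{E}{Z}\right) = -5 - \frac{E}{5} + \frac{E}{Z}$)
$X = 0$ ($X = 0 \cdot 10 = 0$)
$- 28 \left(X + k{\left(-6,-3 \right)}\right) = - 28 \left(0 - \left(\frac{22}{5} - \frac{1}{2}\right)\right) = - 28 \left(0 - \frac{39}{10}\right) = \left(-28\right) \left(- \frac{39}{10}\right) = \frac{546}{5}$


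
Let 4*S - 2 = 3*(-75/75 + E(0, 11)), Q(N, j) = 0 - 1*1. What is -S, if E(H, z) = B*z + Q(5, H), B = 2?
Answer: -31/2 ≈ -15.500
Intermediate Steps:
Q(N, j) = -1 (Q(N, j) = 0 - 1 = -1)
E(H, z) = -1 + 2*z (E(H, z) = 2*z - 1 = -1 + 2*z)
S = 31/2 (S = ½ + (3*(-75/75 + (-1 + 2*11)))/4 = ½ + (3*(-75*1/75 + (-1 + 22)))/4 = ½ + (3*(-1 + 21))/4 = ½ + (3*20)/4 = ½ + (¼)*60 = ½ + 15 = 31/2 ≈ 15.500)
-S = -1*31/2 = -31/2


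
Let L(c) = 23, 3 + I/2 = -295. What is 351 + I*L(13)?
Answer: -13357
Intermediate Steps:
I = -596 (I = -6 + 2*(-295) = -6 - 590 = -596)
351 + I*L(13) = 351 - 596*23 = 351 - 13708 = -13357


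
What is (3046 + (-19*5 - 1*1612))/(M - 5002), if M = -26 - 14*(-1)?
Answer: -1339/5014 ≈ -0.26705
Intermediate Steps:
M = -12 (M = -26 + 14 = -12)
(3046 + (-19*5 - 1*1612))/(M - 5002) = (3046 + (-19*5 - 1*1612))/(-12 - 5002) = (3046 + (-95 - 1612))/(-5014) = (3046 - 1707)*(-1/5014) = 1339*(-1/5014) = -1339/5014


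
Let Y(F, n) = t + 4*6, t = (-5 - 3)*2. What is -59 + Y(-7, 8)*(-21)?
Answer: -227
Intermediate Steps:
t = -16 (t = -8*2 = -16)
Y(F, n) = 8 (Y(F, n) = -16 + 4*6 = -16 + 24 = 8)
-59 + Y(-7, 8)*(-21) = -59 + 8*(-21) = -59 - 168 = -227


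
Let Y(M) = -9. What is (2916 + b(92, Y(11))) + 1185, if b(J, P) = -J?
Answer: 4009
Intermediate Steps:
(2916 + b(92, Y(11))) + 1185 = (2916 - 1*92) + 1185 = (2916 - 92) + 1185 = 2824 + 1185 = 4009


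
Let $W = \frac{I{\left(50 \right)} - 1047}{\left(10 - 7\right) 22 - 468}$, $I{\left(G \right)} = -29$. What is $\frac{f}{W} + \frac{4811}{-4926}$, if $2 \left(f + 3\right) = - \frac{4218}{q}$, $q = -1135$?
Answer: $- \frac{2110472113}{1503981690} \approx -1.4033$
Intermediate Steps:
$f = - \frac{1296}{1135}$ ($f = -3 + \frac{\left(-4218\right) \frac{1}{-1135}}{2} = -3 + \frac{\left(-4218\right) \left(- \frac{1}{1135}\right)}{2} = -3 + \frac{1}{2} \cdot \frac{4218}{1135} = -3 + \frac{2109}{1135} = - \frac{1296}{1135} \approx -1.1418$)
$W = \frac{538}{201}$ ($W = \frac{-29 - 1047}{\left(10 - 7\right) 22 - 468} = - \frac{1076}{3 \cdot 22 - 468} = - \frac{1076}{66 - 468} = - \frac{1076}{-402} = \left(-1076\right) \left(- \frac{1}{402}\right) = \frac{538}{201} \approx 2.6766$)
$\frac{f}{W} + \frac{4811}{-4926} = - \frac{1296}{1135 \cdot \frac{538}{201}} + \frac{4811}{-4926} = \left(- \frac{1296}{1135}\right) \frac{201}{538} + 4811 \left(- \frac{1}{4926}\right) = - \frac{130248}{305315} - \frac{4811}{4926} = - \frac{2110472113}{1503981690}$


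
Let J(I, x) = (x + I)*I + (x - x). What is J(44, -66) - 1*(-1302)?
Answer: 334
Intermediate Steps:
J(I, x) = I*(I + x) (J(I, x) = (I + x)*I + 0 = I*(I + x) + 0 = I*(I + x))
J(44, -66) - 1*(-1302) = 44*(44 - 66) - 1*(-1302) = 44*(-22) + 1302 = -968 + 1302 = 334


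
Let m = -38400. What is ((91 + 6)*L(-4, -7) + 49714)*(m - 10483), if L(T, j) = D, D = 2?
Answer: -2439652764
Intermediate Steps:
L(T, j) = 2
((91 + 6)*L(-4, -7) + 49714)*(m - 10483) = ((91 + 6)*2 + 49714)*(-38400 - 10483) = (97*2 + 49714)*(-48883) = (194 + 49714)*(-48883) = 49908*(-48883) = -2439652764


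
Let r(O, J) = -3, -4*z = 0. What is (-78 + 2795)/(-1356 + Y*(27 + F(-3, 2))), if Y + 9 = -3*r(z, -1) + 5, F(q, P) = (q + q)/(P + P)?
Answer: -418/189 ≈ -2.2116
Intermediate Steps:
z = 0 (z = -¼*0 = 0)
F(q, P) = q/P (F(q, P) = (2*q)/((2*P)) = (2*q)*(1/(2*P)) = q/P)
Y = 5 (Y = -9 + (-3*(-3) + 5) = -9 + (9 + 5) = -9 + 14 = 5)
(-78 + 2795)/(-1356 + Y*(27 + F(-3, 2))) = (-78 + 2795)/(-1356 + 5*(27 - 3/2)) = 2717/(-1356 + 5*(27 - 3*½)) = 2717/(-1356 + 5*(27 - 3/2)) = 2717/(-1356 + 5*(51/2)) = 2717/(-1356 + 255/2) = 2717/(-2457/2) = 2717*(-2/2457) = -418/189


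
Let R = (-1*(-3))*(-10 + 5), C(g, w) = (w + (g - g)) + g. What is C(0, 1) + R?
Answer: -14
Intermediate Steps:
C(g, w) = g + w (C(g, w) = (w + 0) + g = w + g = g + w)
R = -15 (R = 3*(-5) = -15)
C(0, 1) + R = (0 + 1) - 15 = 1 - 15 = -14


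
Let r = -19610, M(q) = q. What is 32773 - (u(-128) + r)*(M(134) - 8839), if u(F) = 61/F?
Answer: -21846582461/128 ≈ -1.7068e+8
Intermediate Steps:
32773 - (u(-128) + r)*(M(134) - 8839) = 32773 - (61/(-128) - 19610)*(134 - 8839) = 32773 - (61*(-1/128) - 19610)*(-8705) = 32773 - (-61/128 - 19610)*(-8705) = 32773 - (-2510141)*(-8705)/128 = 32773 - 1*21850777405/128 = 32773 - 21850777405/128 = -21846582461/128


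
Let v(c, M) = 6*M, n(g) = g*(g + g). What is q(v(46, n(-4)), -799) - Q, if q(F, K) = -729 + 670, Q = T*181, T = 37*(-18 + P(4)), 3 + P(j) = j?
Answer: 113790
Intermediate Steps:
P(j) = -3 + j
n(g) = 2*g**2 (n(g) = g*(2*g) = 2*g**2)
T = -629 (T = 37*(-18 + (-3 + 4)) = 37*(-18 + 1) = 37*(-17) = -629)
Q = -113849 (Q = -629*181 = -113849)
q(F, K) = -59
q(v(46, n(-4)), -799) - Q = -59 - 1*(-113849) = -59 + 113849 = 113790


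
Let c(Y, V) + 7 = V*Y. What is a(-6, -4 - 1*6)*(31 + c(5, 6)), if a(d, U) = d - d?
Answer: 0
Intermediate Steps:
c(Y, V) = -7 + V*Y
a(d, U) = 0
a(-6, -4 - 1*6)*(31 + c(5, 6)) = 0*(31 + (-7 + 6*5)) = 0*(31 + (-7 + 30)) = 0*(31 + 23) = 0*54 = 0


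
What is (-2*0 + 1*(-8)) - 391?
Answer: -399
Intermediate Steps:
(-2*0 + 1*(-8)) - 391 = (0 - 8) - 391 = -8 - 391 = -399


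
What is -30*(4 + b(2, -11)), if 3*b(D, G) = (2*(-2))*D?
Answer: -40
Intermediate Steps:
b(D, G) = -4*D/3 (b(D, G) = ((2*(-2))*D)/3 = (-4*D)/3 = -4*D/3)
-30*(4 + b(2, -11)) = -30*(4 - 4/3*2) = -30*(4 - 8/3) = -30*4/3 = -40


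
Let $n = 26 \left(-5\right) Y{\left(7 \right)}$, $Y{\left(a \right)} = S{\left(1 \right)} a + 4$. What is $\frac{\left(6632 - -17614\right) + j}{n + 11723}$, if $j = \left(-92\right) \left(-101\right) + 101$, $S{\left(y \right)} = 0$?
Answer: $\frac{33639}{11203} \approx 3.0027$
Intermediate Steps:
$j = 9393$ ($j = 9292 + 101 = 9393$)
$Y{\left(a \right)} = 4$ ($Y{\left(a \right)} = 0 a + 4 = 0 + 4 = 4$)
$n = -520$ ($n = 26 \left(-5\right) 4 = \left(-130\right) 4 = -520$)
$\frac{\left(6632 - -17614\right) + j}{n + 11723} = \frac{\left(6632 - -17614\right) + 9393}{-520 + 11723} = \frac{\left(6632 + 17614\right) + 9393}{11203} = \left(24246 + 9393\right) \frac{1}{11203} = 33639 \cdot \frac{1}{11203} = \frac{33639}{11203}$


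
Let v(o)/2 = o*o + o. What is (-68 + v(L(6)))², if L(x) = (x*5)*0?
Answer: 4624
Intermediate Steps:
L(x) = 0 (L(x) = (5*x)*0 = 0)
v(o) = 2*o + 2*o² (v(o) = 2*(o*o + o) = 2*(o² + o) = 2*(o + o²) = 2*o + 2*o²)
(-68 + v(L(6)))² = (-68 + 2*0*(1 + 0))² = (-68 + 2*0*1)² = (-68 + 0)² = (-68)² = 4624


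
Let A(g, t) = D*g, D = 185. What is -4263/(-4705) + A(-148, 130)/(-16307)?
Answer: 198339641/76724435 ≈ 2.5851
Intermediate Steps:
A(g, t) = 185*g
-4263/(-4705) + A(-148, 130)/(-16307) = -4263/(-4705) + (185*(-148))/(-16307) = -4263*(-1/4705) - 27380*(-1/16307) = 4263/4705 + 27380/16307 = 198339641/76724435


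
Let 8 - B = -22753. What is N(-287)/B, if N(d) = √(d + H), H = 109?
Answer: I*√178/22761 ≈ 0.00058616*I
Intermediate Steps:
B = 22761 (B = 8 - 1*(-22753) = 8 + 22753 = 22761)
N(d) = √(109 + d) (N(d) = √(d + 109) = √(109 + d))
N(-287)/B = √(109 - 287)/22761 = √(-178)*(1/22761) = (I*√178)*(1/22761) = I*√178/22761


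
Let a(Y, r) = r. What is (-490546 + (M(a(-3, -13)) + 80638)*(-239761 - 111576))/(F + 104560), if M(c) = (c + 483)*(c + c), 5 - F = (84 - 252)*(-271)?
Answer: -24038265412/59037 ≈ -4.0717e+5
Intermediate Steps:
F = -45523 (F = 5 - (84 - 252)*(-271) = 5 - (-168)*(-271) = 5 - 1*45528 = 5 - 45528 = -45523)
M(c) = 2*c*(483 + c) (M(c) = (483 + c)*(2*c) = 2*c*(483 + c))
(-490546 + (M(a(-3, -13)) + 80638)*(-239761 - 111576))/(F + 104560) = (-490546 + (2*(-13)*(483 - 13) + 80638)*(-239761 - 111576))/(-45523 + 104560) = (-490546 + (2*(-13)*470 + 80638)*(-351337))/59037 = (-490546 + (-12220 + 80638)*(-351337))*(1/59037) = (-490546 + 68418*(-351337))*(1/59037) = (-490546 - 24037774866)*(1/59037) = -24038265412*1/59037 = -24038265412/59037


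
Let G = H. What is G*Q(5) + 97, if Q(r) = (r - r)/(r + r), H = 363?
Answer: 97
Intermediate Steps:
G = 363
Q(r) = 0 (Q(r) = 0/((2*r)) = 0*(1/(2*r)) = 0)
G*Q(5) + 97 = 363*0 + 97 = 0 + 97 = 97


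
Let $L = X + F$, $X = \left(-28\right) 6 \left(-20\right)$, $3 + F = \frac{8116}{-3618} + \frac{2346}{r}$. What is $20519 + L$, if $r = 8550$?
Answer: $\frac{20514358123}{859275} \approx 23874.0$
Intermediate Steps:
$F = - \frac{4269602}{859275}$ ($F = -3 + \left(\frac{8116}{-3618} + \frac{2346}{8550}\right) = -3 + \left(8116 \left(- \frac{1}{3618}\right) + 2346 \cdot \frac{1}{8550}\right) = -3 + \left(- \frac{4058}{1809} + \frac{391}{1425}\right) = -3 - \frac{1691777}{859275} = - \frac{4269602}{859275} \approx -4.9688$)
$X = 3360$ ($X = \left(-168\right) \left(-20\right) = 3360$)
$L = \frac{2882894398}{859275}$ ($L = 3360 - \frac{4269602}{859275} = \frac{2882894398}{859275} \approx 3355.0$)
$20519 + L = 20519 + \frac{2882894398}{859275} = \frac{20514358123}{859275}$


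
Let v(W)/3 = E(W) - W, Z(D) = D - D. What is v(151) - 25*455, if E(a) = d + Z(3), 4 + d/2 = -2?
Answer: -11864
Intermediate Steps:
d = -12 (d = -8 + 2*(-2) = -8 - 4 = -12)
Z(D) = 0
E(a) = -12 (E(a) = -12 + 0 = -12)
v(W) = -36 - 3*W (v(W) = 3*(-12 - W) = -36 - 3*W)
v(151) - 25*455 = (-36 - 3*151) - 25*455 = (-36 - 453) - 11375 = -489 - 11375 = -11864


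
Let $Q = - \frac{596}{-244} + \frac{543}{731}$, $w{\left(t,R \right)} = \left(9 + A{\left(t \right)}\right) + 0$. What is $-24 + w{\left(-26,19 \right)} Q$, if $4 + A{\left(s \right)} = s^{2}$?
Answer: $\frac{95660418}{44591} \approx 2145.3$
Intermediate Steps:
$A{\left(s \right)} = -4 + s^{2}$
$w{\left(t,R \right)} = 5 + t^{2}$ ($w{\left(t,R \right)} = \left(9 + \left(-4 + t^{2}\right)\right) + 0 = \left(5 + t^{2}\right) + 0 = 5 + t^{2}$)
$Q = \frac{142042}{44591}$ ($Q = \left(-596\right) \left(- \frac{1}{244}\right) + 543 \cdot \frac{1}{731} = \frac{149}{61} + \frac{543}{731} = \frac{142042}{44591} \approx 3.1854$)
$-24 + w{\left(-26,19 \right)} Q = -24 + \left(5 + \left(-26\right)^{2}\right) \frac{142042}{44591} = -24 + \left(5 + 676\right) \frac{142042}{44591} = -24 + 681 \cdot \frac{142042}{44591} = -24 + \frac{96730602}{44591} = \frac{95660418}{44591}$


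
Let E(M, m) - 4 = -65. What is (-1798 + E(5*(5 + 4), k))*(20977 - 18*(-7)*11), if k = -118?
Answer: -41572817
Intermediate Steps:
E(M, m) = -61 (E(M, m) = 4 - 65 = -61)
(-1798 + E(5*(5 + 4), k))*(20977 - 18*(-7)*11) = (-1798 - 61)*(20977 - 18*(-7)*11) = -1859*(20977 + 126*11) = -1859*(20977 + 1386) = -1859*22363 = -41572817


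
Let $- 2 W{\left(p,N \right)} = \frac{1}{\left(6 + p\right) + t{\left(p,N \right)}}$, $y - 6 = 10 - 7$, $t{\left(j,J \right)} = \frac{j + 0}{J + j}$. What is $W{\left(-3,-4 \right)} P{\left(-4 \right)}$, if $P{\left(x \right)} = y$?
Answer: $- \frac{21}{16} \approx -1.3125$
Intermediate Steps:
$t{\left(j,J \right)} = \frac{j}{J + j}$
$y = 9$ ($y = 6 + \left(10 - 7\right) = 6 + 3 = 9$)
$P{\left(x \right)} = 9$
$W{\left(p,N \right)} = - \frac{1}{2 \left(6 + p + \frac{p}{N + p}\right)}$ ($W{\left(p,N \right)} = - \frac{1}{2 \left(\left(6 + p\right) + \frac{p}{N + p}\right)} = - \frac{1}{2 \left(6 + p + \frac{p}{N + p}\right)}$)
$W{\left(-3,-4 \right)} P{\left(-4 \right)} = \frac{\left(-1\right) \left(-4\right) - -3}{2 \left(-3 + \left(6 - 3\right) \left(-4 - 3\right)\right)} 9 = \frac{4 + 3}{2 \left(-3 + 3 \left(-7\right)\right)} 9 = \frac{1}{2} \frac{1}{-3 - 21} \cdot 7 \cdot 9 = \frac{1}{2} \frac{1}{-24} \cdot 7 \cdot 9 = \frac{1}{2} \left(- \frac{1}{24}\right) 7 \cdot 9 = \left(- \frac{7}{48}\right) 9 = - \frac{21}{16}$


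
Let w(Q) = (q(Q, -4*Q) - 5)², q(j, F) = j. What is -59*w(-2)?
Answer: -2891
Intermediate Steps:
w(Q) = (-5 + Q)² (w(Q) = (Q - 5)² = (-5 + Q)²)
-59*w(-2) = -59*(-5 - 2)² = -59*(-7)² = -59*49 = -2891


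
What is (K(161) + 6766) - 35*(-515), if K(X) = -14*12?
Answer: 24623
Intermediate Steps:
K(X) = -168
(K(161) + 6766) - 35*(-515) = (-168 + 6766) - 35*(-515) = 6598 + 18025 = 24623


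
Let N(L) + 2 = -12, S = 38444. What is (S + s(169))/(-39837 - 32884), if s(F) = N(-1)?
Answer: -38430/72721 ≈ -0.52846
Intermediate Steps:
N(L) = -14 (N(L) = -2 - 12 = -14)
s(F) = -14
(S + s(169))/(-39837 - 32884) = (38444 - 14)/(-39837 - 32884) = 38430/(-72721) = 38430*(-1/72721) = -38430/72721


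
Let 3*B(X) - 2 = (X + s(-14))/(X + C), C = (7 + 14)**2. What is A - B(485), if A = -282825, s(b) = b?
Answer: -785690173/2778 ≈ -2.8283e+5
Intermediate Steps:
C = 441 (C = 21**2 = 441)
B(X) = 2/3 + (-14 + X)/(3*(441 + X)) (B(X) = 2/3 + ((X - 14)/(X + 441))/3 = 2/3 + ((-14 + X)/(441 + X))/3 = 2/3 + (-14 + X)/(3*(441 + X)))
A - B(485) = -282825 - (868/3 + 485)/(441 + 485) = -282825 - 2323/(926*3) = -282825 - 1*2323/2778 = -282825 - 2323/2778 = -785690173/2778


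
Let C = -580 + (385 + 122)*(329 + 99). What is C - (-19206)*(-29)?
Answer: -340558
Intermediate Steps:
C = 216416 (C = -580 + 507*428 = -580 + 216996 = 216416)
C - (-19206)*(-29) = 216416 - (-19206)*(-29) = 216416 - 1067*522 = 216416 - 556974 = -340558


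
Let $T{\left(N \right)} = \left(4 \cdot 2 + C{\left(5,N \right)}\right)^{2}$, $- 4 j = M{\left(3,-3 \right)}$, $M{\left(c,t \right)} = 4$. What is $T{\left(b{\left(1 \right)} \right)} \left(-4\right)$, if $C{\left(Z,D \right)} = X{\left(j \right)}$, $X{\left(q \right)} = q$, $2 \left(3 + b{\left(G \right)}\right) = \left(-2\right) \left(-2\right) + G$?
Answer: $-196$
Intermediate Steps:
$j = -1$ ($j = \left(- \frac{1}{4}\right) 4 = -1$)
$b{\left(G \right)} = -1 + \frac{G}{2}$ ($b{\left(G \right)} = -3 + \frac{\left(-2\right) \left(-2\right) + G}{2} = -3 + \frac{4 + G}{2} = -3 + \left(2 + \frac{G}{2}\right) = -1 + \frac{G}{2}$)
$C{\left(Z,D \right)} = -1$
$T{\left(N \right)} = 49$ ($T{\left(N \right)} = \left(4 \cdot 2 - 1\right)^{2} = \left(8 - 1\right)^{2} = 7^{2} = 49$)
$T{\left(b{\left(1 \right)} \right)} \left(-4\right) = 49 \left(-4\right) = -196$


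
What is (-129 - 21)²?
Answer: 22500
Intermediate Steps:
(-129 - 21)² = (-150)² = 22500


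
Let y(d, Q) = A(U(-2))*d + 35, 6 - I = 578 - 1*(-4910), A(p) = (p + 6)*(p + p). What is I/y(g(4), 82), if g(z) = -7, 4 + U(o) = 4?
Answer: -5482/35 ≈ -156.63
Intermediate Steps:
U(o) = 0 (U(o) = -4 + 4 = 0)
A(p) = 2*p*(6 + p) (A(p) = (6 + p)*(2*p) = 2*p*(6 + p))
I = -5482 (I = 6 - (578 - 1*(-4910)) = 6 - (578 + 4910) = 6 - 1*5488 = 6 - 5488 = -5482)
y(d, Q) = 35 (y(d, Q) = (2*0*(6 + 0))*d + 35 = (2*0*6)*d + 35 = 0*d + 35 = 0 + 35 = 35)
I/y(g(4), 82) = -5482/35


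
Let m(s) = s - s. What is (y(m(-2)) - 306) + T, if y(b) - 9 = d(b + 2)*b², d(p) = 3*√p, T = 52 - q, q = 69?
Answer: -314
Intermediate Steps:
T = -17 (T = 52 - 1*69 = 52 - 69 = -17)
m(s) = 0
y(b) = 9 + 3*b²*√(2 + b) (y(b) = 9 + (3*√(b + 2))*b² = 9 + (3*√(2 + b))*b² = 9 + 3*b²*√(2 + b))
(y(m(-2)) - 306) + T = ((9 + 3*0²*√(2 + 0)) - 306) - 17 = ((9 + 3*0*√2) - 306) - 17 = ((9 + 0) - 306) - 17 = (9 - 306) - 17 = -297 - 17 = -314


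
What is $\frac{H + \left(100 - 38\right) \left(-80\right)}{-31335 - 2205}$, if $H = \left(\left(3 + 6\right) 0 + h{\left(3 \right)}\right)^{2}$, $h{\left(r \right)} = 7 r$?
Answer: $\frac{4519}{33540} \approx 0.13473$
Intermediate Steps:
$H = 441$ ($H = \left(\left(3 + 6\right) 0 + 7 \cdot 3\right)^{2} = \left(9 \cdot 0 + 21\right)^{2} = \left(0 + 21\right)^{2} = 21^{2} = 441$)
$\frac{H + \left(100 - 38\right) \left(-80\right)}{-31335 - 2205} = \frac{441 + \left(100 - 38\right) \left(-80\right)}{-31335 - 2205} = \frac{441 + 62 \left(-80\right)}{-33540} = \left(441 - 4960\right) \left(- \frac{1}{33540}\right) = \left(-4519\right) \left(- \frac{1}{33540}\right) = \frac{4519}{33540}$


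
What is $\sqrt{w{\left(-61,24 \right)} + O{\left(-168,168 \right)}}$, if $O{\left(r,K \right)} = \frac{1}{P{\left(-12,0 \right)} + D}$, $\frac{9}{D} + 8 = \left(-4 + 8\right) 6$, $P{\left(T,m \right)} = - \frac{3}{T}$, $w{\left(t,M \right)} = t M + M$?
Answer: $\frac{4 i \sqrt{15197}}{13} \approx 37.931 i$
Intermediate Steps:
$w{\left(t,M \right)} = M + M t$ ($w{\left(t,M \right)} = M t + M = M + M t$)
$D = \frac{9}{16}$ ($D = \frac{9}{-8 + \left(-4 + 8\right) 6} = \frac{9}{-8 + 4 \cdot 6} = \frac{9}{-8 + 24} = \frac{9}{16} \approx 0.5625$)
$O{\left(r,K \right)} = \frac{16}{13}$ ($O{\left(r,K \right)} = \frac{1}{- \frac{3}{-12} + \frac{9}{16}} = \frac{1}{\left(-3\right) \left(- \frac{1}{12}\right) + \frac{9}{16}} = \frac{1}{\frac{1}{4} + \frac{9}{16}} = \frac{1}{\frac{13}{16}} = \frac{16}{13}$)
$\sqrt{w{\left(-61,24 \right)} + O{\left(-168,168 \right)}} = \sqrt{24 \left(1 - 61\right) + \frac{16}{13}} = \sqrt{24 \left(-60\right) + \frac{16}{13}} = \sqrt{-1440 + \frac{16}{13}} = \sqrt{- \frac{18704}{13}} = \frac{4 i \sqrt{15197}}{13}$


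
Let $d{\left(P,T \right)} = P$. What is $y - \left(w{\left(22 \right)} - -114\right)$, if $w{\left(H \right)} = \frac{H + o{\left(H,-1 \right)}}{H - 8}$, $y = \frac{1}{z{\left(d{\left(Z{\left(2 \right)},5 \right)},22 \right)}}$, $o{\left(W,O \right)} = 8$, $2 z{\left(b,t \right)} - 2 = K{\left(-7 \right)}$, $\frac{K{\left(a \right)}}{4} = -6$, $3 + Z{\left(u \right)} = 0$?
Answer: $- \frac{8950}{77} \approx -116.23$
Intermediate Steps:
$Z{\left(u \right)} = -3$ ($Z{\left(u \right)} = -3 + 0 = -3$)
$K{\left(a \right)} = -24$ ($K{\left(a \right)} = 4 \left(-6\right) = -24$)
$z{\left(b,t \right)} = -11$ ($z{\left(b,t \right)} = 1 + \frac{1}{2} \left(-24\right) = 1 - 12 = -11$)
$y = - \frac{1}{11}$ ($y = \frac{1}{-11} = - \frac{1}{11} \approx -0.090909$)
$w{\left(H \right)} = \frac{8 + H}{-8 + H}$ ($w{\left(H \right)} = \frac{H + 8}{H - 8} = \frac{8 + H}{-8 + H}$)
$y - \left(w{\left(22 \right)} - -114\right) = - \frac{1}{11} - \left(\frac{8 + 22}{-8 + 22} - -114\right) = - \frac{1}{11} - \left(\frac{1}{14} \cdot 30 + 114\right) = - \frac{1}{11} - \left(\frac{15}{7} + 114\right) = - \frac{1}{11} - \frac{813}{7} = - \frac{8950}{77}$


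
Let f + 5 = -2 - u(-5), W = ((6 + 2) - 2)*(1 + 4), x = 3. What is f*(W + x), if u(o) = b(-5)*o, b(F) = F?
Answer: -1056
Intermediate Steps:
u(o) = -5*o
W = 30 (W = (8 - 2)*5 = 6*5 = 30)
f = -32 (f = -5 + (-2 - (-5)*(-5)) = -5 + (-2 - 1*25) = -5 + (-2 - 25) = -5 - 27 = -32)
f*(W + x) = -32*(30 + 3) = -32*33 = -1056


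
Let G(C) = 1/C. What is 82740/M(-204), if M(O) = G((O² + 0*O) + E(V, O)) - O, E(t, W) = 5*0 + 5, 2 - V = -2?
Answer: 98392044/242591 ≈ 405.59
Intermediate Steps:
V = 4 (V = 2 - 1*(-2) = 2 + 2 = 4)
E(t, W) = 5 (E(t, W) = 0 + 5 = 5)
M(O) = 1/(5 + O²) - O (M(O) = 1/((O² + 0*O) + 5) - O = 1/((O² + 0) + 5) - O = 1/(O² + 5) - O = 1/(5 + O²) - O)
82740/M(-204) = 82740/(1/(5 + (-204)²) - 1*(-204)) = 82740/(1/(5 + 41616) + 204) = 82740/(1/41621 + 204) = 82740/(8490685/41621) = 82740*(41621/8490685) = 98392044/242591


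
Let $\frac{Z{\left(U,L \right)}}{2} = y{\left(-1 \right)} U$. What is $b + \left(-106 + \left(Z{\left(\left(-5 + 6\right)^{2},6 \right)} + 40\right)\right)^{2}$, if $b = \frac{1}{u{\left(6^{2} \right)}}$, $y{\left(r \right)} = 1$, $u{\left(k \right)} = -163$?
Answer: $\frac{667647}{163} \approx 4096.0$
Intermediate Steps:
$Z{\left(U,L \right)} = 2 U$ ($Z{\left(U,L \right)} = 2 \cdot 1 U = 2 U$)
$b = - \frac{1}{163}$ ($b = \frac{1}{-163} = - \frac{1}{163} \approx -0.006135$)
$b + \left(-106 + \left(Z{\left(\left(-5 + 6\right)^{2},6 \right)} + 40\right)\right)^{2} = - \frac{1}{163} + \left(-106 + \left(2 \left(-5 + 6\right)^{2} + 40\right)\right)^{2} = - \frac{1}{163} + \left(-106 + \left(2 \cdot 1^{2} + 40\right)\right)^{2} = - \frac{1}{163} + \left(-106 + \left(2 \cdot 1 + 40\right)\right)^{2} = - \frac{1}{163} + \left(-106 + \left(2 + 40\right)\right)^{2} = - \frac{1}{163} + \left(-106 + 42\right)^{2} = - \frac{1}{163} + \left(-64\right)^{2} = - \frac{1}{163} + 4096 = \frac{667647}{163}$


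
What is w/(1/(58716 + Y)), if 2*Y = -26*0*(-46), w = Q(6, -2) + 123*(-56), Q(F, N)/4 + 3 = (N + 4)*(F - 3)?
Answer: -403731216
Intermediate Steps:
Q(F, N) = -12 + 4*(-3 + F)*(4 + N) (Q(F, N) = -12 + 4*((N + 4)*(F - 3)) = -12 + 4*((4 + N)*(-3 + F)) = -12 + 4*((-3 + F)*(4 + N)) = -12 + 4*(-3 + F)*(4 + N))
w = -6876 (w = (-60 - 12*(-2) + 16*6 + 4*6*(-2)) + 123*(-56) = (-60 + 24 + 96 - 48) - 6888 = 12 - 6888 = -6876)
Y = 0 (Y = (-26*0*(-46))/2 = (0*(-46))/2 = (1/2)*0 = 0)
w/(1/(58716 + Y)) = -6876/(1/(58716 + 0)) = -6876/(1/58716) = -6876/1/58716 = -6876*58716 = -403731216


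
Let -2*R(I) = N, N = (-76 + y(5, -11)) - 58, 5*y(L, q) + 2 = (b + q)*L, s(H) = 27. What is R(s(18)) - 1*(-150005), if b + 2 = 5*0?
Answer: 1500787/10 ≈ 1.5008e+5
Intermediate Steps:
b = -2 (b = -2 + 5*0 = -2 + 0 = -2)
y(L, q) = -2/5 + L*(-2 + q)/5 (y(L, q) = -2/5 + ((-2 + q)*L)/5 = -2/5 + (L*(-2 + q))/5 = -2/5 + L*(-2 + q)/5)
N = -737/5 (N = (-76 + (-2/5 - 2/5*5 + (1/5)*5*(-11))) - 58 = (-76 + (-2/5 - 2 - 11)) - 58 = (-76 - 67/5) - 58 = -447/5 - 58 = -737/5 ≈ -147.40)
R(I) = 737/10 (R(I) = -1/2*(-737/5) = 737/10)
R(s(18)) - 1*(-150005) = 737/10 - 1*(-150005) = 737/10 + 150005 = 1500787/10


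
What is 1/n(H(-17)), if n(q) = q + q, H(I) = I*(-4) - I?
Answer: 1/170 ≈ 0.0058824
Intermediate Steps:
H(I) = -5*I (H(I) = -4*I - I = -5*I)
n(q) = 2*q
1/n(H(-17)) = 1/(2*(-5*(-17))) = 1/(2*85) = 1/170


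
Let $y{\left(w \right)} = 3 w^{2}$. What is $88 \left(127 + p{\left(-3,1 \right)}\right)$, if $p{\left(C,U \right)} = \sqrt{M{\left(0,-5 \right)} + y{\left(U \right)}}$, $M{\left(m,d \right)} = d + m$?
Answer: $11176 + 88 i \sqrt{2} \approx 11176.0 + 124.45 i$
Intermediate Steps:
$p{\left(C,U \right)} = \sqrt{-5 + 3 U^{2}}$ ($p{\left(C,U \right)} = \sqrt{\left(-5 + 0\right) + 3 U^{2}} = \sqrt{-5 + 3 U^{2}}$)
$88 \left(127 + p{\left(-3,1 \right)}\right) = 88 \left(127 + \sqrt{-5 + 3 \cdot 1^{2}}\right) = 88 \left(127 + \sqrt{-5 + 3 \cdot 1}\right) = 88 \left(127 + \sqrt{-5 + 3}\right) = 88 \left(127 + \sqrt{-2}\right) = 88 \left(127 + i \sqrt{2}\right) = 11176 + 88 i \sqrt{2}$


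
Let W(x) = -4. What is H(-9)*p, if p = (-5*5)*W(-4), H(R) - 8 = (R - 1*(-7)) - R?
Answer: 1500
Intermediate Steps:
H(R) = 15 (H(R) = 8 + ((R - 1*(-7)) - R) = 8 + ((R + 7) - R) = 8 + ((7 + R) - R) = 8 + 7 = 15)
p = 100 (p = -5*5*(-4) = -25*(-4) = 100)
H(-9)*p = 15*100 = 1500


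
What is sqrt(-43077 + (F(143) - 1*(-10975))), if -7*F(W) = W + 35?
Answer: 6*I*sqrt(43729)/7 ≈ 179.24*I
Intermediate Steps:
F(W) = -5 - W/7 (F(W) = -(W + 35)/7 = -(35 + W)/7 = -5 - W/7)
sqrt(-43077 + (F(143) - 1*(-10975))) = sqrt(-43077 + ((-5 - 1/7*143) - 1*(-10975))) = sqrt(-43077 + ((-5 - 143/7) + 10975)) = sqrt(-43077 + (-178/7 + 10975)) = sqrt(-43077 + 76647/7) = sqrt(-224892/7) = 6*I*sqrt(43729)/7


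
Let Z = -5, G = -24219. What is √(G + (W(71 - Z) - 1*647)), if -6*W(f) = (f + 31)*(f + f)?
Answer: I*√248190/3 ≈ 166.06*I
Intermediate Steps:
W(f) = -f*(31 + f)/3 (W(f) = -(f + 31)*(f + f)/6 = -(31 + f)*2*f/6 = -f*(31 + f)/3)
√(G + (W(71 - Z) - 1*647)) = √(-24219 + (-(71 - 1*(-5))*(31 + (71 - 1*(-5)))/3 - 1*647)) = √(-24219 + (-(71 + 5)*(31 + (71 + 5))/3 - 647)) = √(-24219 + (-⅓*76*(31 + 76) - 647)) = √(-24219 + (-⅓*76*107 - 647)) = √(-24219 + (-8132/3 - 647)) = √(-24219 - 10073/3) = √(-82730/3) = I*√248190/3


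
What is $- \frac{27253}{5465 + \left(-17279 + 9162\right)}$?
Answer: $\frac{27253}{2652} \approx 10.276$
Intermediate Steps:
$- \frac{27253}{5465 + \left(-17279 + 9162\right)} = - \frac{27253}{5465 - 8117} = - \frac{27253}{-2652} = \left(-27253\right) \left(- \frac{1}{2652}\right) = \frac{27253}{2652}$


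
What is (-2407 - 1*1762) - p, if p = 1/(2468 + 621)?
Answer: -12878042/3089 ≈ -4169.0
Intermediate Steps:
p = 1/3089 ≈ 0.00032373
(-2407 - 1*1762) - p = (-2407 - 1*1762) - 1*1/3089 = (-2407 - 1762) - 1/3089 = -4169 - 1/3089 = -12878042/3089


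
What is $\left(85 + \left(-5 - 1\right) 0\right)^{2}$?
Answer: $7225$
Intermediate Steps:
$\left(85 + \left(-5 - 1\right) 0\right)^{2} = \left(85 - 0\right)^{2} = \left(85 + 0\right)^{2} = 85^{2} = 7225$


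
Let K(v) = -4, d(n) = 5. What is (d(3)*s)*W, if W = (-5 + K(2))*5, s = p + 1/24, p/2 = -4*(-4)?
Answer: -57675/8 ≈ -7209.4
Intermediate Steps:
p = 32 (p = 2*(-4*(-4)) = 2*16 = 32)
s = 769/24 (s = 32 + 1/24 = 769/24 ≈ 32.042)
W = -45 (W = (-5 - 4)*5 = -9*5 = -45)
(d(3)*s)*W = (5*(769/24))*(-45) = (3845/24)*(-45) = -57675/8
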